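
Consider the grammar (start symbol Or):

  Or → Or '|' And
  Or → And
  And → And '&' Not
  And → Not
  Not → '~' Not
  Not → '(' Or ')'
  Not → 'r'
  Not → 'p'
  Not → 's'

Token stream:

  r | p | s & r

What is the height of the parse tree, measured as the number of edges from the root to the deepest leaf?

5

[Or [Or [Or [And [Not r]]] | [And [Not p]]] | [And [And [Not s]] & [Not r]]]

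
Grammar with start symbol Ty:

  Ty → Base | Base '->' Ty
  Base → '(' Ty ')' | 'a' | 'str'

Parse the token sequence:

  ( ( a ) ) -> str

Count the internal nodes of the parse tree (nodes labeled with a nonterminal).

[Ty [Base ( [Ty [Base ( [Ty [Base a]] )]] )] -> [Ty [Base str]]]

8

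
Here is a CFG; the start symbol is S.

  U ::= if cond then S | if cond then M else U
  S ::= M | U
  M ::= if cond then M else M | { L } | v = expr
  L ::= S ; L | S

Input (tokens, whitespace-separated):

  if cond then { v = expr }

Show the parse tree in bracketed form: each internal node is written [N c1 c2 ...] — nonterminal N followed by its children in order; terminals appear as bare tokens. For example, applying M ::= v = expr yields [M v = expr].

[S [U if cond then [S [M { [L [S [M v = expr]]] }]]]]

S
U
if cond then S
if cond then M
if cond then { L }
if cond then { S }
if cond then { M }
if cond then { v = expr }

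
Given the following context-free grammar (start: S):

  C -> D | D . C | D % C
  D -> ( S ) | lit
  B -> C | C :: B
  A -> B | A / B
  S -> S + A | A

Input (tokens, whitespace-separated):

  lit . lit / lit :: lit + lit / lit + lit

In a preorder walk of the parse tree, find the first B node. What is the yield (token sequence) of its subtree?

lit . lit

[S [S [S [A [A [B [C [D lit] . [C [D lit]]]]] / [B [C [D lit]] :: [B [C [D lit]]]]]] + [A [A [B [C [D lit]]]] / [B [C [D lit]]]]] + [A [B [C [D lit]]]]]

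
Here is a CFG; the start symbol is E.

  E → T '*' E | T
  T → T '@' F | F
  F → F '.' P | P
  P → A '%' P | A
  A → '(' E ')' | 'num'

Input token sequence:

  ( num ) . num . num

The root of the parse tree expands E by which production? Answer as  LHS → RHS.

[E [T [F [F [F [P [A ( [E [T [F [P [A num]]]]] )]]] . [P [A num]]] . [P [A num]]]]]

E → T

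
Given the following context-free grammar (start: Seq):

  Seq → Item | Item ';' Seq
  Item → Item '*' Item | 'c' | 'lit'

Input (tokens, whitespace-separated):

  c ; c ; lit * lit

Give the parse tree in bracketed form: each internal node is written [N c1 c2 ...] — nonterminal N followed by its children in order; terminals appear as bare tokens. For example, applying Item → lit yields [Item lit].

[Seq [Item c] ; [Seq [Item c] ; [Seq [Item [Item lit] * [Item lit]]]]]

Seq
Item ; Seq
c ; Seq
c ; Item ; Seq
c ; c ; Seq
c ; c ; Item
c ; c ; Item * Item
c ; c ; lit * Item
c ; c ; lit * lit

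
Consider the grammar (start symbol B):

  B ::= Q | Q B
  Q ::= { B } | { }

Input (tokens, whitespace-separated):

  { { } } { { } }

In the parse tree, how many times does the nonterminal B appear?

4

[B [Q { [B [Q { }]] }] [B [Q { [B [Q { }]] }]]]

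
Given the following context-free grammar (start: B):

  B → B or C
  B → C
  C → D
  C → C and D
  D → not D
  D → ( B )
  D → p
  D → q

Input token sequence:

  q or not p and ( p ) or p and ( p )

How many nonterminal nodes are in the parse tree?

[B [B [B [C [D q]]] or [C [C [D not [D p]]] and [D ( [B [C [D p]]] )]]] or [C [C [D p]] and [D ( [B [C [D p]]] )]]]

20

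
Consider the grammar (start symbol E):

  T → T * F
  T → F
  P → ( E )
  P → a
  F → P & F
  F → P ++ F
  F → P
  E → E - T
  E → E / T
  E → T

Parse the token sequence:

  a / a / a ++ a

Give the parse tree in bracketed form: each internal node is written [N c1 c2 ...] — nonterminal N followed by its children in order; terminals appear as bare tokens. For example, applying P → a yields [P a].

[E [E [E [T [F [P a]]]] / [T [F [P a]]]] / [T [F [P a] ++ [F [P a]]]]]

E
E / T
E / T / T
T / T / T
F / T / T
P / T / T
a / T / T
a / F / T
a / P / T
a / a / T
a / a / F
a / a / P ++ F
a / a / a ++ F
a / a / a ++ P
a / a / a ++ a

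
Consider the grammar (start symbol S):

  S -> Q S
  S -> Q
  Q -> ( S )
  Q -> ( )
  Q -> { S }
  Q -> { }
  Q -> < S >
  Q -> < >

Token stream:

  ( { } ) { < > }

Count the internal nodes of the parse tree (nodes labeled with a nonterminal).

[S [Q ( [S [Q { }]] )] [S [Q { [S [Q < >]] }]]]

8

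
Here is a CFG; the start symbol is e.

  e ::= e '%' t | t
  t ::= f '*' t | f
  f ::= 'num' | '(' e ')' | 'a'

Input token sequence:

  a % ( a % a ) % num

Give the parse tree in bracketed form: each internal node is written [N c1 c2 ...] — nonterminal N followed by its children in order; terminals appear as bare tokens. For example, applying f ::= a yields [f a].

[e [e [e [t [f a]]] % [t [f ( [e [e [t [f a]]] % [t [f a]]] )]]] % [t [f num]]]

e
e % t
e % t % t
t % t % t
f % t % t
a % t % t
a % f % t
a % ( e ) % t
a % ( e % t ) % t
a % ( t % t ) % t
a % ( f % t ) % t
a % ( a % t ) % t
a % ( a % f ) % t
a % ( a % a ) % t
a % ( a % a ) % f
a % ( a % a ) % num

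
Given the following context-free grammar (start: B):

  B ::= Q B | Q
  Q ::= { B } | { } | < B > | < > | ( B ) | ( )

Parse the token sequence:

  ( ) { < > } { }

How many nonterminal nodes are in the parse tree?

8

[B [Q ( )] [B [Q { [B [Q < >]] }] [B [Q { }]]]]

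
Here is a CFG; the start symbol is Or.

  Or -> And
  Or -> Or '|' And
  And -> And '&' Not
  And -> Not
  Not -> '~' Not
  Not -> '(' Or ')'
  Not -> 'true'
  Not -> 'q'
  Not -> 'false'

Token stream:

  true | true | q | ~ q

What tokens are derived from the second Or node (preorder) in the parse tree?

true | true | q

[Or [Or [Or [Or [And [Not true]]] | [And [Not true]]] | [And [Not q]]] | [And [Not ~ [Not q]]]]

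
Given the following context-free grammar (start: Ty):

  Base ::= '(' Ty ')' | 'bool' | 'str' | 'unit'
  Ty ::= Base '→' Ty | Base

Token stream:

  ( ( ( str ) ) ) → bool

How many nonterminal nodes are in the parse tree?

10

[Ty [Base ( [Ty [Base ( [Ty [Base ( [Ty [Base str]] )]] )]] )] → [Ty [Base bool]]]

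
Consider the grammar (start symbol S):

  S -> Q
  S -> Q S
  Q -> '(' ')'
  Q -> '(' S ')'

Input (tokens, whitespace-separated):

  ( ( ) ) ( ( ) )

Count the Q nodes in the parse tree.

[S [Q ( [S [Q ( )]] )] [S [Q ( [S [Q ( )]] )]]]

4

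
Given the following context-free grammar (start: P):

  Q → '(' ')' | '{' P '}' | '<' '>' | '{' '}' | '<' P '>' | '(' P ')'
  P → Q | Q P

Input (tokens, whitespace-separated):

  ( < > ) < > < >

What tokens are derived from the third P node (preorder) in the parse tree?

[P [Q ( [P [Q < >]] )] [P [Q < >] [P [Q < >]]]]

< > < >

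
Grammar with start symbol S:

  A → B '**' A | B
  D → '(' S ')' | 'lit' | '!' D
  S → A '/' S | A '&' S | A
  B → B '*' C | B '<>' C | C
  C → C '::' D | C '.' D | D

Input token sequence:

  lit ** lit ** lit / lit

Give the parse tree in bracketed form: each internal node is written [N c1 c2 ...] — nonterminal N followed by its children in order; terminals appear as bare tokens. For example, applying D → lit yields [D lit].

[S [A [B [C [D lit]]] ** [A [B [C [D lit]]] ** [A [B [C [D lit]]]]]] / [S [A [B [C [D lit]]]]]]

S
A / S
B ** A / S
C ** A / S
D ** A / S
lit ** A / S
lit ** B ** A / S
lit ** C ** A / S
lit ** D ** A / S
lit ** lit ** A / S
lit ** lit ** B / S
lit ** lit ** C / S
lit ** lit ** D / S
lit ** lit ** lit / S
lit ** lit ** lit / A
lit ** lit ** lit / B
lit ** lit ** lit / C
lit ** lit ** lit / D
lit ** lit ** lit / lit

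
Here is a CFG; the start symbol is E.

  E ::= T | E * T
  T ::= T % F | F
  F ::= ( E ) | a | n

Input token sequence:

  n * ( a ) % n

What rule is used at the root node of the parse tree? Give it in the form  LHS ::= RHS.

[E [E [T [F n]]] * [T [T [F ( [E [T [F a]]] )]] % [F n]]]

E ::= E * T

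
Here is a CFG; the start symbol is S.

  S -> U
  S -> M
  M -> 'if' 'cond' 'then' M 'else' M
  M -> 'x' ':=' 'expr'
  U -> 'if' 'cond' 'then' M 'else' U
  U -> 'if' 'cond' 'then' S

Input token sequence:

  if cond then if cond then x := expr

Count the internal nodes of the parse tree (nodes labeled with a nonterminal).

6

[S [U if cond then [S [U if cond then [S [M x := expr]]]]]]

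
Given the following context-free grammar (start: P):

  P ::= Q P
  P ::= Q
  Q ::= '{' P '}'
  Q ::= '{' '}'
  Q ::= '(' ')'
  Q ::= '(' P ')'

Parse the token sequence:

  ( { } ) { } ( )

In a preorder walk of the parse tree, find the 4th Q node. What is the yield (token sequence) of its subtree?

[P [Q ( [P [Q { }]] )] [P [Q { }] [P [Q ( )]]]]

( )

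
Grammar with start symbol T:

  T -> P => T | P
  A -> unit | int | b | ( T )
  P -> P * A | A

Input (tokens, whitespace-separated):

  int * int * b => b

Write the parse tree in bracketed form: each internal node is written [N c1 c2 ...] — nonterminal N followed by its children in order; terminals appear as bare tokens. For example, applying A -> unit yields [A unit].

T
P => T
P * A => T
P * A * A => T
A * A * A => T
int * A * A => T
int * int * A => T
int * int * b => T
int * int * b => P
int * int * b => A
int * int * b => b

[T [P [P [P [A int]] * [A int]] * [A b]] => [T [P [A b]]]]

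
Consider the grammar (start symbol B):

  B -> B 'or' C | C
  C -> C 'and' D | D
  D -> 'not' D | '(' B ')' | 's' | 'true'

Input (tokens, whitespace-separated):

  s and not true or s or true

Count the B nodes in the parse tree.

3

[B [B [B [C [C [D s]] and [D not [D true]]]] or [C [D s]]] or [C [D true]]]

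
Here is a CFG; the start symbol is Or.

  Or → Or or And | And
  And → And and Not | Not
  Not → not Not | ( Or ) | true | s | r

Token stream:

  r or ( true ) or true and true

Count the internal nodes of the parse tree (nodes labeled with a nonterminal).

14

[Or [Or [Or [And [Not r]]] or [And [Not ( [Or [And [Not true]]] )]]] or [And [And [Not true]] and [Not true]]]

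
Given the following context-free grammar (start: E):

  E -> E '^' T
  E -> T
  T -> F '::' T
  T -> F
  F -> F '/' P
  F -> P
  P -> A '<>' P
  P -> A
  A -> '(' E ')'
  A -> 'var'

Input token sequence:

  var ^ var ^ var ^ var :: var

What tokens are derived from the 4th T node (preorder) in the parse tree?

var :: var

[E [E [E [E [T [F [P [A var]]]]] ^ [T [F [P [A var]]]]] ^ [T [F [P [A var]]]]] ^ [T [F [P [A var]]] :: [T [F [P [A var]]]]]]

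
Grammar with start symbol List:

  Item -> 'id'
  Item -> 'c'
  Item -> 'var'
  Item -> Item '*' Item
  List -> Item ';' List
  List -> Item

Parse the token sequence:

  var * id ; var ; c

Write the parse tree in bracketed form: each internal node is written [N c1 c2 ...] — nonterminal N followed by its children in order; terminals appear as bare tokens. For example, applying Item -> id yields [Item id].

[List [Item [Item var] * [Item id]] ; [List [Item var] ; [List [Item c]]]]

List
Item ; List
Item * Item ; List
var * Item ; List
var * id ; List
var * id ; Item ; List
var * id ; var ; List
var * id ; var ; Item
var * id ; var ; c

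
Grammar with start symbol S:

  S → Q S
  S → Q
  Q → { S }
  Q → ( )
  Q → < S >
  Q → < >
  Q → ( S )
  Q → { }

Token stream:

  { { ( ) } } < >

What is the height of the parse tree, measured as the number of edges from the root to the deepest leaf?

[S [Q { [S [Q { [S [Q ( )]] }]] }] [S [Q < >]]]

6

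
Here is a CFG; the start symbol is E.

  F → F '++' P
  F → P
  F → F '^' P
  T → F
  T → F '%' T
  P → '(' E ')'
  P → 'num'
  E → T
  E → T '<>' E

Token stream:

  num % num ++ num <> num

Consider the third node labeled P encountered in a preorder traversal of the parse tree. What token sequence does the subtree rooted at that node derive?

[E [T [F [P num]] % [T [F [F [P num]] ++ [P num]]]] <> [E [T [F [P num]]]]]

num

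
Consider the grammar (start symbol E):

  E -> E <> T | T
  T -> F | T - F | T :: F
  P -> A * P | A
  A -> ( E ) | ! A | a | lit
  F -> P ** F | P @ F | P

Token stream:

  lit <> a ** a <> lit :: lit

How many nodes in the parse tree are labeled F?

[E [E [E [T [F [P [A lit]]]]] <> [T [F [P [A a]] ** [F [P [A a]]]]]] <> [T [T [F [P [A lit]]]] :: [F [P [A lit]]]]]

5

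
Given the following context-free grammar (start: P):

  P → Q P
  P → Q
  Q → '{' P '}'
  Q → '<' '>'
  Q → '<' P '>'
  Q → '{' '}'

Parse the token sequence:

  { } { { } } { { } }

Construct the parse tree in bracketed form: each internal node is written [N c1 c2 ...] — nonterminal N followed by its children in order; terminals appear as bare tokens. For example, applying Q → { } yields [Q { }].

P
Q P
{ } P
{ } Q P
{ } { P } P
{ } { Q } P
{ } { { } } P
{ } { { } } Q
{ } { { } } { P }
{ } { { } } { Q }
{ } { { } } { { } }

[P [Q { }] [P [Q { [P [Q { }]] }] [P [Q { [P [Q { }]] }]]]]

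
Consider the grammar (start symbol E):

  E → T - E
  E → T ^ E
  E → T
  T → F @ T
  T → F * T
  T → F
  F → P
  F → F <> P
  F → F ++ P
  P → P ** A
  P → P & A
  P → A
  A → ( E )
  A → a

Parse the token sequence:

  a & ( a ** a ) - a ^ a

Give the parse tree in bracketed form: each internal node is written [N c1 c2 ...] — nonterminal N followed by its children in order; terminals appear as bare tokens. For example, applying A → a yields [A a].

[E [T [F [P [P [A a]] & [A ( [E [T [F [P [P [A a]] ** [A a]]]]] )]]]] - [E [T [F [P [A a]]]] ^ [E [T [F [P [A a]]]]]]]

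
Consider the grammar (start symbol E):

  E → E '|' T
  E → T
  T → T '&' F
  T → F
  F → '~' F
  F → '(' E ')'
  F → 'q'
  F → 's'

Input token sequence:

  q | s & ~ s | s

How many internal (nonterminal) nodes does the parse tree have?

[E [E [E [T [F q]]] | [T [T [F s]] & [F ~ [F s]]]] | [T [F s]]]

12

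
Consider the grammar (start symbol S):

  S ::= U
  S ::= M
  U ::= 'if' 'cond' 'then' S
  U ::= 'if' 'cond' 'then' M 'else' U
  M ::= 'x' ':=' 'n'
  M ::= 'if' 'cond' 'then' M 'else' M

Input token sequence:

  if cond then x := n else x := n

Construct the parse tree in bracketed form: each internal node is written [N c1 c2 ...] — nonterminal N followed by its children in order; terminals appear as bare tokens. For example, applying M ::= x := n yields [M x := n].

[S [M if cond then [M x := n] else [M x := n]]]

S
M
if cond then M else M
if cond then x := n else M
if cond then x := n else x := n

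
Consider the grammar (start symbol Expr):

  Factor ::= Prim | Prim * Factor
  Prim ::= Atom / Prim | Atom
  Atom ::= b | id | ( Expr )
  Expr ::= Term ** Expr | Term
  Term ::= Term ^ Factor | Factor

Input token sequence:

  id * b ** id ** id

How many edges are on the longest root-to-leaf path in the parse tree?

7

[Expr [Term [Factor [Prim [Atom id]] * [Factor [Prim [Atom b]]]]] ** [Expr [Term [Factor [Prim [Atom id]]]] ** [Expr [Term [Factor [Prim [Atom id]]]]]]]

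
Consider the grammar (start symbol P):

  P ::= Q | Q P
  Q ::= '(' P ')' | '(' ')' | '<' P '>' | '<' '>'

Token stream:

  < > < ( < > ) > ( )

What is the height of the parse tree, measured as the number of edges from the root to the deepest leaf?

7

[P [Q < >] [P [Q < [P [Q ( [P [Q < >]] )]] >] [P [Q ( )]]]]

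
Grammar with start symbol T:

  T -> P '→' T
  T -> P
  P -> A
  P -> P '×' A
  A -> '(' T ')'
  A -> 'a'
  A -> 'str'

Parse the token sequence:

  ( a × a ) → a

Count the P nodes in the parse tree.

4

[T [P [A ( [T [P [P [A a]] × [A a]]] )]] → [T [P [A a]]]]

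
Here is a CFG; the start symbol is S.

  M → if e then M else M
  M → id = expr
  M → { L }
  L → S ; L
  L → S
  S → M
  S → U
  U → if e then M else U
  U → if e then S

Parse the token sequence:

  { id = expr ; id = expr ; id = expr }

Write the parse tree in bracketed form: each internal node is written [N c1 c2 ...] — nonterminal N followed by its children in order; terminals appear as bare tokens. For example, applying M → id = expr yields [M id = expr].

[S [M { [L [S [M id = expr]] ; [L [S [M id = expr]] ; [L [S [M id = expr]]]]] }]]

S
M
{ L }
{ S ; L }
{ M ; L }
{ id = expr ; L }
{ id = expr ; S ; L }
{ id = expr ; M ; L }
{ id = expr ; id = expr ; L }
{ id = expr ; id = expr ; S }
{ id = expr ; id = expr ; M }
{ id = expr ; id = expr ; id = expr }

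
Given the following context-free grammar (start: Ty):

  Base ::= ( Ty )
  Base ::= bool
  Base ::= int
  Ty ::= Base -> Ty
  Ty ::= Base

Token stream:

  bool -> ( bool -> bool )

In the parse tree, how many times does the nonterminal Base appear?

4

[Ty [Base bool] -> [Ty [Base ( [Ty [Base bool] -> [Ty [Base bool]]] )]]]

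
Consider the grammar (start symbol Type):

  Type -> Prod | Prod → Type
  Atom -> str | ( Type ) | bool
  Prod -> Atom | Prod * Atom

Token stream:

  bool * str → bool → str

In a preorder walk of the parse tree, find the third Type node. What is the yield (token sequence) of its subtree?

str

[Type [Prod [Prod [Atom bool]] * [Atom str]] → [Type [Prod [Atom bool]] → [Type [Prod [Atom str]]]]]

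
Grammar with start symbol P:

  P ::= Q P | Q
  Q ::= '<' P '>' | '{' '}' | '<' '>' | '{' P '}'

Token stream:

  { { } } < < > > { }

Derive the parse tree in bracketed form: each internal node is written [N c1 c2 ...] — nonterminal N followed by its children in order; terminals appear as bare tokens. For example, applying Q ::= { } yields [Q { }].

[P [Q { [P [Q { }]] }] [P [Q < [P [Q < >]] >] [P [Q { }]]]]

P
Q P
{ P } P
{ Q } P
{ { } } P
{ { } } Q P
{ { } } < P > P
{ { } } < Q > P
{ { } } < < > > P
{ { } } < < > > Q
{ { } } < < > > { }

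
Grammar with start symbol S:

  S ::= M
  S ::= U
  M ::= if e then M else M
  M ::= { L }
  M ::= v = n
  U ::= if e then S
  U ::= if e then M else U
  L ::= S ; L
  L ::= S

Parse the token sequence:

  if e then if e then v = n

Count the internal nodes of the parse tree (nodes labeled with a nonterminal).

6

[S [U if e then [S [U if e then [S [M v = n]]]]]]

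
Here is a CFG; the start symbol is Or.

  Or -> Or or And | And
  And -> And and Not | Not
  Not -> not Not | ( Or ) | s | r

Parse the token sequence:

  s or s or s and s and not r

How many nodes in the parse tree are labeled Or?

3

[Or [Or [Or [And [Not s]]] or [And [Not s]]] or [And [And [And [Not s]] and [Not s]] and [Not not [Not r]]]]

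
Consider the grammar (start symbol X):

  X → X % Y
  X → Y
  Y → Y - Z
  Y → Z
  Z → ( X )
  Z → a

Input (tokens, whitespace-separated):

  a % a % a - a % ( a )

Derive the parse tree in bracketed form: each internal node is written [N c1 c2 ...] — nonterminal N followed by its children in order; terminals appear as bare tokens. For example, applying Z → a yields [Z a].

X
X % Y
X % Y % Y
X % Y % Y % Y
Y % Y % Y % Y
Z % Y % Y % Y
a % Y % Y % Y
a % Z % Y % Y
a % a % Y % Y
a % a % Y - Z % Y
a % a % Z - Z % Y
a % a % a - Z % Y
a % a % a - a % Y
a % a % a - a % Z
a % a % a - a % ( X )
a % a % a - a % ( Y )
a % a % a - a % ( Z )
a % a % a - a % ( a )

[X [X [X [X [Y [Z a]]] % [Y [Z a]]] % [Y [Y [Z a]] - [Z a]]] % [Y [Z ( [X [Y [Z a]]] )]]]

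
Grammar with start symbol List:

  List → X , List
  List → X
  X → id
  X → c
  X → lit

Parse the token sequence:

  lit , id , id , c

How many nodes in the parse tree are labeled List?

[List [X lit] , [List [X id] , [List [X id] , [List [X c]]]]]

4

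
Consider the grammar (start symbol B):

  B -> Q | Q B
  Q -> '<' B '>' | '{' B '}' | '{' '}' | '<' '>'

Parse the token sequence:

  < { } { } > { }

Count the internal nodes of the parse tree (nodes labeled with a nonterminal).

[B [Q < [B [Q { }] [B [Q { }]]] >] [B [Q { }]]]

8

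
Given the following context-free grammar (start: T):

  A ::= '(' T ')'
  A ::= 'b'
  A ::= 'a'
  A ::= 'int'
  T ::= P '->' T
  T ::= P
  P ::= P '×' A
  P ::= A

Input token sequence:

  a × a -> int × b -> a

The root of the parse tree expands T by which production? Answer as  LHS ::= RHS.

[T [P [P [A a]] × [A a]] -> [T [P [P [A int]] × [A b]] -> [T [P [A a]]]]]

T ::= P '->' T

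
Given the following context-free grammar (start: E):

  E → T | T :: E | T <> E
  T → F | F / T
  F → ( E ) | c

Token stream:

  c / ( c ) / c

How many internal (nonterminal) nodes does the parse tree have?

10

[E [T [F c] / [T [F ( [E [T [F c]]] )] / [T [F c]]]]]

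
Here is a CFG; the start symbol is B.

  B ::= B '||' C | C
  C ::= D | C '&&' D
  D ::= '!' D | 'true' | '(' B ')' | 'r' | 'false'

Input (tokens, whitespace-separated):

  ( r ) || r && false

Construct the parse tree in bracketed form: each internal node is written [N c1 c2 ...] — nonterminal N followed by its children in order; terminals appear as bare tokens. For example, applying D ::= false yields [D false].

[B [B [C [D ( [B [C [D r]]] )]]] || [C [C [D r]] && [D false]]]

B
B || C
C || C
D || C
( B ) || C
( C ) || C
( D ) || C
( r ) || C
( r ) || C && D
( r ) || D && D
( r ) || r && D
( r ) || r && false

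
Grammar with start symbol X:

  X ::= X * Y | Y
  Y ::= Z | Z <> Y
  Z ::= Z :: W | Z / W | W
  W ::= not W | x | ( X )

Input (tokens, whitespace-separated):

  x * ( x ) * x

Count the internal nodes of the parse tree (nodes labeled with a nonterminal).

16

[X [X [X [Y [Z [W x]]]] * [Y [Z [W ( [X [Y [Z [W x]]]] )]]]] * [Y [Z [W x]]]]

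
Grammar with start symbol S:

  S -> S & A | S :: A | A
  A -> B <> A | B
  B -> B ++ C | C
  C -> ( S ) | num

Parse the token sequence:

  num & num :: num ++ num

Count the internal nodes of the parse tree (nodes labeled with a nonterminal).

[S [S [S [A [B [C num]]]] & [A [B [C num]]]] :: [A [B [B [C num]] ++ [C num]]]]

14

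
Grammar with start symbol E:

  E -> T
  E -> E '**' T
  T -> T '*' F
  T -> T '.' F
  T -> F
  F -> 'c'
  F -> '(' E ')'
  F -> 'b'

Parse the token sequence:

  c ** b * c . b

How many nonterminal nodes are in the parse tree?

10

[E [E [T [F c]]] ** [T [T [T [F b]] * [F c]] . [F b]]]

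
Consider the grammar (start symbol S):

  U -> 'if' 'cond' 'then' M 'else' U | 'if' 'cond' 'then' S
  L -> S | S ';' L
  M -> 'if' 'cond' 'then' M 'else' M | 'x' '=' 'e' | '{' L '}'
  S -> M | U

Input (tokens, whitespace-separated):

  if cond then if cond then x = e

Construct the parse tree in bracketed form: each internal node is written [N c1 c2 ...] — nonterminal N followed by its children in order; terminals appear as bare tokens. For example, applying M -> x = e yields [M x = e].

[S [U if cond then [S [U if cond then [S [M x = e]]]]]]

S
U
if cond then S
if cond then U
if cond then if cond then S
if cond then if cond then M
if cond then if cond then x = e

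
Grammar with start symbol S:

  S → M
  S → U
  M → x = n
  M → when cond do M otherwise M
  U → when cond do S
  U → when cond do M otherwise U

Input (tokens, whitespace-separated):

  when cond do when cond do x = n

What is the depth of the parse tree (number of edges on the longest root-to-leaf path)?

6

[S [U when cond do [S [U when cond do [S [M x = n]]]]]]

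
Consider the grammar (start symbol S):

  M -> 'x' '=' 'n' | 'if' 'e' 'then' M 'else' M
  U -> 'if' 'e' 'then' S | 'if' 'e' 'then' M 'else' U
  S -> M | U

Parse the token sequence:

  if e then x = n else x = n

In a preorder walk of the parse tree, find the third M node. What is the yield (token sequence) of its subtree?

x = n

[S [M if e then [M x = n] else [M x = n]]]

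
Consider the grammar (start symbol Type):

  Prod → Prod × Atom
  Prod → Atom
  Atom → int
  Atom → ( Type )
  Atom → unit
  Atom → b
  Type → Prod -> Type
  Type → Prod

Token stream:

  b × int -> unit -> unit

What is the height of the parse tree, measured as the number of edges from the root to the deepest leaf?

[Type [Prod [Prod [Atom b]] × [Atom int]] -> [Type [Prod [Atom unit]] -> [Type [Prod [Atom unit]]]]]

5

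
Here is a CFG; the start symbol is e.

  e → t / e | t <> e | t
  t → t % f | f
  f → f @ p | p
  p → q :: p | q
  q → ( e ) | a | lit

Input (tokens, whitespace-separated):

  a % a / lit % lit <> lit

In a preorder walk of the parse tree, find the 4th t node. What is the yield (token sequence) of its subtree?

[e [t [t [f [p [q a]]]] % [f [p [q a]]]] / [e [t [t [f [p [q lit]]]] % [f [p [q lit]]]] <> [e [t [f [p [q lit]]]]]]]

lit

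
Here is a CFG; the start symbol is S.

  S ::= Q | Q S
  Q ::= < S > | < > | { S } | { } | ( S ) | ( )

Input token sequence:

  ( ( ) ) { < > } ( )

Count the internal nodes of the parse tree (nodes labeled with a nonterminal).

[S [Q ( [S [Q ( )]] )] [S [Q { [S [Q < >]] }] [S [Q ( )]]]]

10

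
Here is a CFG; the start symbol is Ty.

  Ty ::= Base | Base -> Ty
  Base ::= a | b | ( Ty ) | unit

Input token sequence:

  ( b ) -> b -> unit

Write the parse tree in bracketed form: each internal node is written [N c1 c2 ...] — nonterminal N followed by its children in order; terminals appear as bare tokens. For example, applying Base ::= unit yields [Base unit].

Ty
Base -> Ty
( Ty ) -> Ty
( Base ) -> Ty
( b ) -> Ty
( b ) -> Base -> Ty
( b ) -> b -> Ty
( b ) -> b -> Base
( b ) -> b -> unit

[Ty [Base ( [Ty [Base b]] )] -> [Ty [Base b] -> [Ty [Base unit]]]]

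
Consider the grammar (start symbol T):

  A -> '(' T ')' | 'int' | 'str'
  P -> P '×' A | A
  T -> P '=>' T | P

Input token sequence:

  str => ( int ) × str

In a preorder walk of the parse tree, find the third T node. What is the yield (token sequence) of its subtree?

int

[T [P [A str]] => [T [P [P [A ( [T [P [A int]]] )]] × [A str]]]]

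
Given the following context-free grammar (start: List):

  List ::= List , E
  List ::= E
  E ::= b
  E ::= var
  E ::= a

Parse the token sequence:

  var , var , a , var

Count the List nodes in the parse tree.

[List [List [List [List [E var]] , [E var]] , [E a]] , [E var]]

4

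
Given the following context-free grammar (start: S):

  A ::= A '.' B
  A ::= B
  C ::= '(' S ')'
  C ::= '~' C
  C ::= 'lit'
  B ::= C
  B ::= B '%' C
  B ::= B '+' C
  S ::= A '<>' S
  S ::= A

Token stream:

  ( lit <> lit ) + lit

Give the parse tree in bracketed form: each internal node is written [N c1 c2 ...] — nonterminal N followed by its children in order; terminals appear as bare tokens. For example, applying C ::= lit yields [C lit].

[S [A [B [B [C ( [S [A [B [C lit]]] <> [S [A [B [C lit]]]]] )]] + [C lit]]]]

S
A
B
B + C
C + C
( S ) + C
( A <> S ) + C
( B <> S ) + C
( C <> S ) + C
( lit <> S ) + C
( lit <> A ) + C
( lit <> B ) + C
( lit <> C ) + C
( lit <> lit ) + C
( lit <> lit ) + lit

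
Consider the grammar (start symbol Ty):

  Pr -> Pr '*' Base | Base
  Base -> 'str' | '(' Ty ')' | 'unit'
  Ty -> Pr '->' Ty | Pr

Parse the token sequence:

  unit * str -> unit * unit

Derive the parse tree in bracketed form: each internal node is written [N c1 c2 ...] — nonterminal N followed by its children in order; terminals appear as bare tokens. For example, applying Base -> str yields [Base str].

[Ty [Pr [Pr [Base unit]] * [Base str]] -> [Ty [Pr [Pr [Base unit]] * [Base unit]]]]

Ty
Pr -> Ty
Pr * Base -> Ty
Base * Base -> Ty
unit * Base -> Ty
unit * str -> Ty
unit * str -> Pr
unit * str -> Pr * Base
unit * str -> Base * Base
unit * str -> unit * Base
unit * str -> unit * unit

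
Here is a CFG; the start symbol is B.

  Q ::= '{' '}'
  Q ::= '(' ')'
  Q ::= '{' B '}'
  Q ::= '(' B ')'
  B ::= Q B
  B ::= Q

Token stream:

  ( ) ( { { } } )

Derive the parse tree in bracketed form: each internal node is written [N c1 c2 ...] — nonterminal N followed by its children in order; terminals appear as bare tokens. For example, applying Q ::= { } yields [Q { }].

B
Q B
( ) B
( ) Q
( ) ( B )
( ) ( Q )
( ) ( { B } )
( ) ( { Q } )
( ) ( { { } } )

[B [Q ( )] [B [Q ( [B [Q { [B [Q { }]] }]] )]]]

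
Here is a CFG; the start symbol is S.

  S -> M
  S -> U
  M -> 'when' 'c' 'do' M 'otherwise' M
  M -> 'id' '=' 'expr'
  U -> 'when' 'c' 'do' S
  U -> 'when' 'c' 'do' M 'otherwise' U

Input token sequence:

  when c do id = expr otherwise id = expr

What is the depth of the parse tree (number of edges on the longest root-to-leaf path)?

[S [M when c do [M id = expr] otherwise [M id = expr]]]

3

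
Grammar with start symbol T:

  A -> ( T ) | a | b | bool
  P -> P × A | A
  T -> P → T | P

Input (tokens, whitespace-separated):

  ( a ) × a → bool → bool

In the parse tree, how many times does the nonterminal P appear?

[T [P [P [A ( [T [P [A a]]] )]] × [A a]] → [T [P [A bool]] → [T [P [A bool]]]]]

5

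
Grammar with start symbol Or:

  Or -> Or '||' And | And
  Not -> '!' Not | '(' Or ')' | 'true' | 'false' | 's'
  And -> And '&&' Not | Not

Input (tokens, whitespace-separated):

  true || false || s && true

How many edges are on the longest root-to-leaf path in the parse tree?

[Or [Or [Or [And [Not true]]] || [And [Not false]]] || [And [And [Not s]] && [Not true]]]

5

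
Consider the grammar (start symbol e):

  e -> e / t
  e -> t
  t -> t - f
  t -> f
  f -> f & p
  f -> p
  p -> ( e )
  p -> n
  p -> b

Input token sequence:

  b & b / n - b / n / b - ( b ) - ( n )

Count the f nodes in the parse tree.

10

[e [e [e [e [t [f [f [p b]] & [p b]]]] / [t [t [f [p n]]] - [f [p b]]]] / [t [f [p n]]]] / [t [t [t [f [p b]]] - [f [p ( [e [t [f [p b]]]] )]]] - [f [p ( [e [t [f [p n]]]] )]]]]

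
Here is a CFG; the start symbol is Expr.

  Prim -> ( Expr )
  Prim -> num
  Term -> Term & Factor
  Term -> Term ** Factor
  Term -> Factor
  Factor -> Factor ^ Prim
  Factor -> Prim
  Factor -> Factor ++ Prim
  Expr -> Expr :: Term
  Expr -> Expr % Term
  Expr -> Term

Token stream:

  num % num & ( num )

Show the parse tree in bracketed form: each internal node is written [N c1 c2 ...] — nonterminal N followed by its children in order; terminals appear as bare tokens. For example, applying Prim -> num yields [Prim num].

[Expr [Expr [Term [Factor [Prim num]]]] % [Term [Term [Factor [Prim num]]] & [Factor [Prim ( [Expr [Term [Factor [Prim num]]]] )]]]]

Expr
Expr % Term
Term % Term
Factor % Term
Prim % Term
num % Term
num % Term & Factor
num % Factor & Factor
num % Prim & Factor
num % num & Factor
num % num & Prim
num % num & ( Expr )
num % num & ( Term )
num % num & ( Factor )
num % num & ( Prim )
num % num & ( num )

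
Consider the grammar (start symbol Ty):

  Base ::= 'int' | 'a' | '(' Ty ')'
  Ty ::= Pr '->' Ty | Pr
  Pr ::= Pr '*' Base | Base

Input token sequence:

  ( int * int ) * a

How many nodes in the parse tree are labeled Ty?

[Ty [Pr [Pr [Base ( [Ty [Pr [Pr [Base int]] * [Base int]]] )]] * [Base a]]]

2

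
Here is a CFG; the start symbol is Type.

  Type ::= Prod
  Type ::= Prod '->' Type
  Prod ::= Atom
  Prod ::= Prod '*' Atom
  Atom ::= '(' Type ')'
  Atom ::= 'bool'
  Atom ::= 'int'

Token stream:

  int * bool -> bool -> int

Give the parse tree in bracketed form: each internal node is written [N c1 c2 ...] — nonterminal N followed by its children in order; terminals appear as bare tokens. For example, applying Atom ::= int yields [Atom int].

Type
Prod -> Type
Prod * Atom -> Type
Atom * Atom -> Type
int * Atom -> Type
int * bool -> Type
int * bool -> Prod -> Type
int * bool -> Atom -> Type
int * bool -> bool -> Type
int * bool -> bool -> Prod
int * bool -> bool -> Atom
int * bool -> bool -> int

[Type [Prod [Prod [Atom int]] * [Atom bool]] -> [Type [Prod [Atom bool]] -> [Type [Prod [Atom int]]]]]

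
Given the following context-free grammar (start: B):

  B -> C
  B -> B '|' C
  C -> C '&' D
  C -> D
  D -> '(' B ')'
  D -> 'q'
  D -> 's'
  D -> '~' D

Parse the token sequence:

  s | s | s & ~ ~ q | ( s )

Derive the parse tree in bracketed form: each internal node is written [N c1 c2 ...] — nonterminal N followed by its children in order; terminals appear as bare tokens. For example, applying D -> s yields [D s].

B
B | C
B | C | C
B | C | C | C
C | C | C | C
D | C | C | C
s | C | C | C
s | D | C | C
s | s | C | C
s | s | C & D | C
s | s | D & D | C
s | s | s & D | C
s | s | s & ~ D | C
s | s | s & ~ ~ D | C
s | s | s & ~ ~ q | C
s | s | s & ~ ~ q | D
s | s | s & ~ ~ q | ( B )
s | s | s & ~ ~ q | ( C )
s | s | s & ~ ~ q | ( D )
s | s | s & ~ ~ q | ( s )

[B [B [B [B [C [D s]]] | [C [D s]]] | [C [C [D s]] & [D ~ [D ~ [D q]]]]] | [C [D ( [B [C [D s]]] )]]]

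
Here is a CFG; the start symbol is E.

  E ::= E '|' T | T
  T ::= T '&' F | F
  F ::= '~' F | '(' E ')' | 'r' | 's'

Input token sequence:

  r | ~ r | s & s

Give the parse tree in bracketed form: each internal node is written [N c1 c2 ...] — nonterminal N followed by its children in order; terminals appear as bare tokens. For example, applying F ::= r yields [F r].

[E [E [E [T [F r]]] | [T [F ~ [F r]]]] | [T [T [F s]] & [F s]]]

E
E | T
E | T | T
T | T | T
F | T | T
r | T | T
r | F | T
r | ~ F | T
r | ~ r | T
r | ~ r | T & F
r | ~ r | F & F
r | ~ r | s & F
r | ~ r | s & s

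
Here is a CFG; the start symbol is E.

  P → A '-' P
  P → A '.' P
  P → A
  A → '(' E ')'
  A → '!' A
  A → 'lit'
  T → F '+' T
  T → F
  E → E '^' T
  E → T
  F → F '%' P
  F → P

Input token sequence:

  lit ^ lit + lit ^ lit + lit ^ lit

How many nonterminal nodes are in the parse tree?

28

[E [E [E [E [T [F [P [A lit]]]]] ^ [T [F [P [A lit]]] + [T [F [P [A lit]]]]]] ^ [T [F [P [A lit]]] + [T [F [P [A lit]]]]]] ^ [T [F [P [A lit]]]]]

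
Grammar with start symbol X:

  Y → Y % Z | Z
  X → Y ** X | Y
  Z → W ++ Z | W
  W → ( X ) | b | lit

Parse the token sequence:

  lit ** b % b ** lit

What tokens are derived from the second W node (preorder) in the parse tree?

[X [Y [Z [W lit]]] ** [X [Y [Y [Z [W b]]] % [Z [W b]]] ** [X [Y [Z [W lit]]]]]]

b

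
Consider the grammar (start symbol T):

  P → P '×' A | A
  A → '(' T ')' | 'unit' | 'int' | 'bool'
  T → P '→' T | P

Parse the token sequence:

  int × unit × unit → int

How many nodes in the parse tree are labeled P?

4

[T [P [P [P [A int]] × [A unit]] × [A unit]] → [T [P [A int]]]]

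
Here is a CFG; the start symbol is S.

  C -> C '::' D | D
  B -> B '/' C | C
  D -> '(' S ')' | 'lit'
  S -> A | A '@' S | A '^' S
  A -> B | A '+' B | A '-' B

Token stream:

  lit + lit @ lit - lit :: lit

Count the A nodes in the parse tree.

[S [A [A [B [C [D lit]]]] + [B [C [D lit]]]] @ [S [A [A [B [C [D lit]]]] - [B [C [C [D lit]] :: [D lit]]]]]]

4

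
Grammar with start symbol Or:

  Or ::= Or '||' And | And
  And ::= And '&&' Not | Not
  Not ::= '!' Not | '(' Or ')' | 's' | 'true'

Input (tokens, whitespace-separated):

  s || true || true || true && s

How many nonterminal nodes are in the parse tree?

14

[Or [Or [Or [Or [And [Not s]]] || [And [Not true]]] || [And [Not true]]] || [And [And [Not true]] && [Not s]]]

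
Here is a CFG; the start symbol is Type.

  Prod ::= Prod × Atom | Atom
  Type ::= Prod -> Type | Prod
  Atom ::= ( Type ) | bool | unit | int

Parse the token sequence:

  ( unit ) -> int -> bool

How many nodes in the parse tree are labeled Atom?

[Type [Prod [Atom ( [Type [Prod [Atom unit]]] )]] -> [Type [Prod [Atom int]] -> [Type [Prod [Atom bool]]]]]

4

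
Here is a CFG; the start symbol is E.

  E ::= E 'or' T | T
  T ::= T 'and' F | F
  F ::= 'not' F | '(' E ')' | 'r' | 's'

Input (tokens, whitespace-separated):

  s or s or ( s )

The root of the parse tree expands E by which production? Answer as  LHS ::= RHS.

[E [E [E [T [F s]]] or [T [F s]]] or [T [F ( [E [T [F s]]] )]]]

E ::= E 'or' T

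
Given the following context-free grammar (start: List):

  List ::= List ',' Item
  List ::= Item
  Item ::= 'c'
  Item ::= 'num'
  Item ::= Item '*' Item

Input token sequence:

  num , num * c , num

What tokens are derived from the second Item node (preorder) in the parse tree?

num * c

[List [List [List [Item num]] , [Item [Item num] * [Item c]]] , [Item num]]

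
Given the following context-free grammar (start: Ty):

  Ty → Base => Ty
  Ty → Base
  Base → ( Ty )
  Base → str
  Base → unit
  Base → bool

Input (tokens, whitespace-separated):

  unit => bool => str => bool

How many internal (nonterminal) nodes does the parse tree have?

8

[Ty [Base unit] => [Ty [Base bool] => [Ty [Base str] => [Ty [Base bool]]]]]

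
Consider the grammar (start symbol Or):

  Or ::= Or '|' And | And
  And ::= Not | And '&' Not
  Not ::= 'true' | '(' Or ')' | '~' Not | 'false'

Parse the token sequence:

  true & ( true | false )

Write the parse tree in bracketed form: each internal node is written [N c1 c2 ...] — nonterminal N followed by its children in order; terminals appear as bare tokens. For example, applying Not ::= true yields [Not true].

Or
And
And & Not
Not & Not
true & Not
true & ( Or )
true & ( Or | And )
true & ( And | And )
true & ( Not | And )
true & ( true | And )
true & ( true | Not )
true & ( true | false )

[Or [And [And [Not true]] & [Not ( [Or [Or [And [Not true]]] | [And [Not false]]] )]]]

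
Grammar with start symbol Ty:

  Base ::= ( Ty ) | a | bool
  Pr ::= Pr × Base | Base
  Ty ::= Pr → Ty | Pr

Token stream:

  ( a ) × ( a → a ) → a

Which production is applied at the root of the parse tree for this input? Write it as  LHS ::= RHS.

[Ty [Pr [Pr [Base ( [Ty [Pr [Base a]]] )]] × [Base ( [Ty [Pr [Base a]] → [Ty [Pr [Base a]]]] )]] → [Ty [Pr [Base a]]]]

Ty ::= Pr → Ty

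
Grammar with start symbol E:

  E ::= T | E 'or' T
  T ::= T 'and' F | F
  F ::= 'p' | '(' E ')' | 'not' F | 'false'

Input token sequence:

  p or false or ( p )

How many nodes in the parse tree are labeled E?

4

[E [E [E [T [F p]]] or [T [F false]]] or [T [F ( [E [T [F p]]] )]]]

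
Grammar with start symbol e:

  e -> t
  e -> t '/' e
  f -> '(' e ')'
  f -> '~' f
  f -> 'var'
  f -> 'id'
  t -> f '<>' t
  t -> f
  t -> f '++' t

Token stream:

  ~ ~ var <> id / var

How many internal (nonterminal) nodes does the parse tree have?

10

[e [t [f ~ [f ~ [f var]]] <> [t [f id]]] / [e [t [f var]]]]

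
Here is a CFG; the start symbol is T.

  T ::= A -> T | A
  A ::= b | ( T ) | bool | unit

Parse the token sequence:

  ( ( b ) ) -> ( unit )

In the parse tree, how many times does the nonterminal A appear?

5

[T [A ( [T [A ( [T [A b]] )]] )] -> [T [A ( [T [A unit]] )]]]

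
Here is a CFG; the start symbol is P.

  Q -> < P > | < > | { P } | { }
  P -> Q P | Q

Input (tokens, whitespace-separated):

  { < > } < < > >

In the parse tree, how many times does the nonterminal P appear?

4

[P [Q { [P [Q < >]] }] [P [Q < [P [Q < >]] >]]]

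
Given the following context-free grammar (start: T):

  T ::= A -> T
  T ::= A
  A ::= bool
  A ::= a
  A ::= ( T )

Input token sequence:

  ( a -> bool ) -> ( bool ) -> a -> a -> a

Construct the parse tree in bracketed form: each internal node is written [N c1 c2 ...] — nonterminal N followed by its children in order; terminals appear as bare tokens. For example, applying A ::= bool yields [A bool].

T
A -> T
( T ) -> T
( A -> T ) -> T
( a -> T ) -> T
( a -> A ) -> T
( a -> bool ) -> T
( a -> bool ) -> A -> T
( a -> bool ) -> ( T ) -> T
( a -> bool ) -> ( A ) -> T
( a -> bool ) -> ( bool ) -> T
( a -> bool ) -> ( bool ) -> A -> T
( a -> bool ) -> ( bool ) -> a -> T
( a -> bool ) -> ( bool ) -> a -> A -> T
( a -> bool ) -> ( bool ) -> a -> a -> T
( a -> bool ) -> ( bool ) -> a -> a -> A
( a -> bool ) -> ( bool ) -> a -> a -> a

[T [A ( [T [A a] -> [T [A bool]]] )] -> [T [A ( [T [A bool]] )] -> [T [A a] -> [T [A a] -> [T [A a]]]]]]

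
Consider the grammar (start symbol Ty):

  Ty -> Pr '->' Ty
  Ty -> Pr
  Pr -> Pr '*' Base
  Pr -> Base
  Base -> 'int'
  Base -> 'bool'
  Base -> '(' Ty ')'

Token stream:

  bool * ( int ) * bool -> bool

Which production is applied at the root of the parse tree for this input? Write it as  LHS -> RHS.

Ty -> Pr '->' Ty

[Ty [Pr [Pr [Pr [Base bool]] * [Base ( [Ty [Pr [Base int]]] )]] * [Base bool]] -> [Ty [Pr [Base bool]]]]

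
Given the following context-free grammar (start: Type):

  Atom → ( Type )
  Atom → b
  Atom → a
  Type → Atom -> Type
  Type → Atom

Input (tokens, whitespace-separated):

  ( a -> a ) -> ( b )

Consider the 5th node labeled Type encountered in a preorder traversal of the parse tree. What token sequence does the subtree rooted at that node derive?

[Type [Atom ( [Type [Atom a] -> [Type [Atom a]]] )] -> [Type [Atom ( [Type [Atom b]] )]]]

b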